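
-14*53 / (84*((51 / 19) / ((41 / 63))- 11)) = 1.28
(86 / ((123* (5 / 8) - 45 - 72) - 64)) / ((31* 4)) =-172 / 25823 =-0.01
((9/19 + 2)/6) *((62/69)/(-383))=-1457/1506339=-0.00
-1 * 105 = -105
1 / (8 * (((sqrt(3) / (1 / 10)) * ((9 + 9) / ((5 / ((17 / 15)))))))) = 0.00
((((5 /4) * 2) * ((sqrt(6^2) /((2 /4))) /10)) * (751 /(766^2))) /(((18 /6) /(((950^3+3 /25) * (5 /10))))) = 16097215627253 /29337800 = 548685.16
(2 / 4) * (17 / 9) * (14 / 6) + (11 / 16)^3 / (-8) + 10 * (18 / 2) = 81539999 / 884736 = 92.16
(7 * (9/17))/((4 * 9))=7/68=0.10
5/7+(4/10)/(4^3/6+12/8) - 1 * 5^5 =-7982466/2555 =-3124.25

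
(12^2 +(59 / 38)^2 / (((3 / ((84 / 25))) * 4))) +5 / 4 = 1316973 / 9025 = 145.92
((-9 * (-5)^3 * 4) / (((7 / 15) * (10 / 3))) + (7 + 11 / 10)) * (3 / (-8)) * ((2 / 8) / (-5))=54.39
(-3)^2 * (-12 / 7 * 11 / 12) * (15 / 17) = -1485 / 119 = -12.48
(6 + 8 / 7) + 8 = 106 / 7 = 15.14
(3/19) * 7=21/19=1.11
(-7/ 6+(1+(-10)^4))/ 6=59999/ 36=1666.64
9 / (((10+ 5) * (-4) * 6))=-1 / 40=-0.02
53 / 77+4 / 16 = 289 / 308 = 0.94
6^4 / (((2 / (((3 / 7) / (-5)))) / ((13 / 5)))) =-25272 / 175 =-144.41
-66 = -66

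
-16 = -16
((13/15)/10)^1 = 13/150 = 0.09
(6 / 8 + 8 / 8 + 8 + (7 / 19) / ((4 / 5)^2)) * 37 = 116143 / 304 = 382.05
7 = 7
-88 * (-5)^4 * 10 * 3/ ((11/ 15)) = -2250000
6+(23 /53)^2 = 17383 /2809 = 6.19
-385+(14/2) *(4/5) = -1897/5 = -379.40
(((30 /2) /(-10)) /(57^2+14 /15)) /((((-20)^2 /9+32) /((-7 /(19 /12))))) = 0.00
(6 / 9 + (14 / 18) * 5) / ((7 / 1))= 41 / 63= 0.65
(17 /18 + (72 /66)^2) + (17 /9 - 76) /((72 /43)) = -42.13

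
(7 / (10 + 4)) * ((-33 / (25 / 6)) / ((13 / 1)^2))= -99 / 4225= -0.02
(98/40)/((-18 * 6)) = -49/2160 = -0.02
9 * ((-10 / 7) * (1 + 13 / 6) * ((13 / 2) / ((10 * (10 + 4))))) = -741 / 392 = -1.89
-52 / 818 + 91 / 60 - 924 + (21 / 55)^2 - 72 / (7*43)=-922.64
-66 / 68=-33 / 34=-0.97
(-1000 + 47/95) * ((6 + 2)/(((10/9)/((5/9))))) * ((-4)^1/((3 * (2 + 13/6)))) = 3038496/2375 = 1279.37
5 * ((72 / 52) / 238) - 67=-103604 / 1547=-66.97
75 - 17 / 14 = 1033 / 14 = 73.79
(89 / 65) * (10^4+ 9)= 890801 / 65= 13704.63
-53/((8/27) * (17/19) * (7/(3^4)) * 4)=-2202309/3808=-578.34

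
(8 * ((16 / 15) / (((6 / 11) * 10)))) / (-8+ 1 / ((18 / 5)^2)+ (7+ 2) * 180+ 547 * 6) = 12672 / 39642025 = 0.00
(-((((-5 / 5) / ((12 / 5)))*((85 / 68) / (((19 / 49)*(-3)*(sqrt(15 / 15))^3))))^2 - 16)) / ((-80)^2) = 118270511 / 47908454400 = 0.00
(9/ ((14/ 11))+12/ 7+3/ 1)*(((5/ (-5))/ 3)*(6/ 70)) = -33/ 98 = -0.34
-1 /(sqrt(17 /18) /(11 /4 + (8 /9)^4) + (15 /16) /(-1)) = 11017658880 * sqrt(34) /177547050769 + 627359042000 /532641152307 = 1.54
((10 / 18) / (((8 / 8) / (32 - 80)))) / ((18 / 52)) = -2080 / 27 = -77.04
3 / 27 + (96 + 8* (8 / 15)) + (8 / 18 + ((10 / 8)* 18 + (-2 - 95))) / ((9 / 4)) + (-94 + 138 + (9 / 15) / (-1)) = 8980 / 81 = 110.86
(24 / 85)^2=576 / 7225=0.08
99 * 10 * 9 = 8910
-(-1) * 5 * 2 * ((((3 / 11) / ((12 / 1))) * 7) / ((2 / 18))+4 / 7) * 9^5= 182166165 / 154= 1182897.18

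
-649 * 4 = -2596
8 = 8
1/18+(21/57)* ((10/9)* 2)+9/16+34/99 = 1.78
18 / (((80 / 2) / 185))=333 / 4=83.25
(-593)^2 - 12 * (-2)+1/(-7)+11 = 2461787/7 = 351683.86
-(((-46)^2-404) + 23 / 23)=-1713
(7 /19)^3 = 343 /6859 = 0.05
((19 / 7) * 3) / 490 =57 / 3430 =0.02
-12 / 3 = -4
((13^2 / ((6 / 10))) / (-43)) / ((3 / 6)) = -13.10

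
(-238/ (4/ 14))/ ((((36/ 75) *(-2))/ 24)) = 20825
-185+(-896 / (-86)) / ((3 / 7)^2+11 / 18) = -5181319 / 30143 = -171.89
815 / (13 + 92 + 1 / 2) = 1630 / 211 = 7.73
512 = 512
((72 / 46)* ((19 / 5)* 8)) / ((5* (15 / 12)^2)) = 87552 / 14375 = 6.09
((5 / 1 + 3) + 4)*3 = 36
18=18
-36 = -36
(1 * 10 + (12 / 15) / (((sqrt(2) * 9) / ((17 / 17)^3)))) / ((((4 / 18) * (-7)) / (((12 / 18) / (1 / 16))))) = -480 / 7 - 32 * sqrt(2) / 105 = -69.00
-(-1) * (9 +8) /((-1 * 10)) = -17 /10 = -1.70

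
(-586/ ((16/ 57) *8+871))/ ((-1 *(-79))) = -33402/ 3932225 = -0.01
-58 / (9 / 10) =-580 / 9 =-64.44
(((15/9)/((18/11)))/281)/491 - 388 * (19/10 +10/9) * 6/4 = -65283185911/37252170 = -1752.47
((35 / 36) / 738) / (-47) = -35 / 1248696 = -0.00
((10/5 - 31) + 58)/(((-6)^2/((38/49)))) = 551/882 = 0.62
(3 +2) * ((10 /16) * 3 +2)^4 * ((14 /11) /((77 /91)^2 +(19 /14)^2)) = 53533741807 /95434240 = 560.95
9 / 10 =0.90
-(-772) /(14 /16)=6176 /7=882.29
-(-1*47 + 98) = -51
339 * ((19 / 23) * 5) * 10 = 322050 / 23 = 14002.17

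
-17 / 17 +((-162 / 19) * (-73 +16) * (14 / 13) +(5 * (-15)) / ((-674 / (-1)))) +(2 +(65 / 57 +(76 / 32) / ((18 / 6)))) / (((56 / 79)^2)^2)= 537.85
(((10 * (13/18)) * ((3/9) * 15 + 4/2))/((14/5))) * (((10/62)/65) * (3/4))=0.03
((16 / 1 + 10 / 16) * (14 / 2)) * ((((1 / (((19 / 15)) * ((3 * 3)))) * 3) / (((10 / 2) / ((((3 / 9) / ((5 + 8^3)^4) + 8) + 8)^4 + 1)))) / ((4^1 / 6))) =3388335064373626380009517130942108784746122111723289 / 5627330734595141951803450561092909565653895896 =602121.19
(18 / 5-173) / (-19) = 847 / 95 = 8.92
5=5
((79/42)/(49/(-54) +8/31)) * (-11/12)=80817/30436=2.66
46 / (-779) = -46 / 779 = -0.06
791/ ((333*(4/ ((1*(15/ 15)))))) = 791/ 1332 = 0.59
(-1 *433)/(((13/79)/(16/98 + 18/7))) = -4583738/637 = -7195.82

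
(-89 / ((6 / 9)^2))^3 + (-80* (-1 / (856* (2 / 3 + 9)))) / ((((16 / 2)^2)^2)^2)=-209020677036834801 / 26029850624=-8030037.52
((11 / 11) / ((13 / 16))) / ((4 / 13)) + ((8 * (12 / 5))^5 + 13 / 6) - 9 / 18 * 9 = 2609194.30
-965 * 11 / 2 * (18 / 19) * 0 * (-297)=0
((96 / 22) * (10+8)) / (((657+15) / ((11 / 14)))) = 0.09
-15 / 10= -1.50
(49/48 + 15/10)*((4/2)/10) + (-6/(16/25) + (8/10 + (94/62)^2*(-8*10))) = -44274257/230640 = -191.96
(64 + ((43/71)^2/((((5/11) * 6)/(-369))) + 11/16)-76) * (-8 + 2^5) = -73727043/50410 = -1462.55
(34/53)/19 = 34/1007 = 0.03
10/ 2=5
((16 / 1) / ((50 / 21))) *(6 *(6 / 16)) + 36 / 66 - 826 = -810.33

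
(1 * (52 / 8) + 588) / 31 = 1189 / 62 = 19.18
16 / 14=8 / 7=1.14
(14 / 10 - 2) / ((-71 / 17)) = 51 / 355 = 0.14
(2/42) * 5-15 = -310/21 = -14.76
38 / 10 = 19 / 5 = 3.80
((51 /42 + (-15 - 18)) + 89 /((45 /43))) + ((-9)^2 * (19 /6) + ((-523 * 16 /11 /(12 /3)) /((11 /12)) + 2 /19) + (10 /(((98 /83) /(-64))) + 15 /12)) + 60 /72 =-8872575427 /20277180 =-437.56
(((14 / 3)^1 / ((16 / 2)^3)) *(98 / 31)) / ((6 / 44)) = 0.21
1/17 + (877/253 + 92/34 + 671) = 677.23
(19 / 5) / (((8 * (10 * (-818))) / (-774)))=7353 / 163600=0.04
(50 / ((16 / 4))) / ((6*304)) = 0.01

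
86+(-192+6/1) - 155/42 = -4355/42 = -103.69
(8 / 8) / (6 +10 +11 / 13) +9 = 1984 / 219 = 9.06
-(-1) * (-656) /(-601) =656 /601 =1.09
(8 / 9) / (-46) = -4 / 207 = -0.02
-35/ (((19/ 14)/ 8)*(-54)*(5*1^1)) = 392/ 513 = 0.76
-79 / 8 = -9.88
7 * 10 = 70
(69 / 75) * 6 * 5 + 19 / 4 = 647 / 20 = 32.35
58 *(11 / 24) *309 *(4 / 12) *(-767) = -25201319 / 12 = -2100109.92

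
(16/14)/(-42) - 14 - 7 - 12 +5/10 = -9563/294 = -32.53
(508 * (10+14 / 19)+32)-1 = 104221 / 19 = 5485.32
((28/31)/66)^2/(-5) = -196/5232645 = -0.00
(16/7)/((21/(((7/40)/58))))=1/3045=0.00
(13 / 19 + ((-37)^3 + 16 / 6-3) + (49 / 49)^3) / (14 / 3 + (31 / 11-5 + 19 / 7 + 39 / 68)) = -15117085984 / 1722863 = -8774.40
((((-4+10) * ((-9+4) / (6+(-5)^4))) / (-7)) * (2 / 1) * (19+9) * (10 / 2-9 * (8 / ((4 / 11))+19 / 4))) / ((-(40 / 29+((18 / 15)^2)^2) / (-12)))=-1538268750 / 4936313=-311.62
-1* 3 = -3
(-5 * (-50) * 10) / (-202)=-1250 / 101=-12.38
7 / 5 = 1.40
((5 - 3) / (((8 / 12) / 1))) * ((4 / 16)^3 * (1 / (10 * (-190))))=-3 / 121600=-0.00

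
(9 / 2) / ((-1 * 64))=-0.07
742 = 742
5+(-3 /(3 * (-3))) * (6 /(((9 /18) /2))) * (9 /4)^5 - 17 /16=465.26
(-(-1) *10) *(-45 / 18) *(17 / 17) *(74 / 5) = -370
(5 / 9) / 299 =5 / 2691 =0.00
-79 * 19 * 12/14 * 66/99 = -6004/7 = -857.71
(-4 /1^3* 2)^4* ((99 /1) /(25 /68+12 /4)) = 27574272 /229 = 120411.67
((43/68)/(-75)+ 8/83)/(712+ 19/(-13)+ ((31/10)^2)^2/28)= 1355208400/10998882317109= 0.00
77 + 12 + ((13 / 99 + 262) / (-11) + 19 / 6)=148837 / 2178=68.34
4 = 4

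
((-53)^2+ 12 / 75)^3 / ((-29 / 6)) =-2078263947713934 / 453125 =-4586513539.78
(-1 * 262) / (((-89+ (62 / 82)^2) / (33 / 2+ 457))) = 208539817 / 148648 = 1402.91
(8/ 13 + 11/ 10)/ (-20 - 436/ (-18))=2007/ 4940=0.41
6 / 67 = 0.09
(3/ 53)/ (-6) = -0.01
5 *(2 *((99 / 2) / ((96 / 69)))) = 11385 / 32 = 355.78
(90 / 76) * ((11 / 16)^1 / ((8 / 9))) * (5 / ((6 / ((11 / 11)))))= 7425 / 9728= 0.76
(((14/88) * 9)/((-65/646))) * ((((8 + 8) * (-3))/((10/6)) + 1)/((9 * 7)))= 44897/7150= 6.28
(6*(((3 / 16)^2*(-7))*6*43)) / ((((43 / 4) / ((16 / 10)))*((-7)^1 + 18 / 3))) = 567 / 10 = 56.70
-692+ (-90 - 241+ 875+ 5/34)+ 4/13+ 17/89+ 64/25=-142397893/983450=-144.79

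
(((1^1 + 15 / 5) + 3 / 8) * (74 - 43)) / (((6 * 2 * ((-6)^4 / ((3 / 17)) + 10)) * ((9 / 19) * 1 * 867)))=20615 / 5508793152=0.00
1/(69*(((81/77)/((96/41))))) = 2464/76383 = 0.03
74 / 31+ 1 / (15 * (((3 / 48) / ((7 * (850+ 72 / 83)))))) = 245291714 / 38595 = 6355.53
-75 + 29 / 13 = -946 / 13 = -72.77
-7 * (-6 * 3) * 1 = 126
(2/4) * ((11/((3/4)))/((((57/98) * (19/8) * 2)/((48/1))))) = 137984/1083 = 127.41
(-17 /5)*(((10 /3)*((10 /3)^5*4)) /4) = -3400000 /729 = -4663.92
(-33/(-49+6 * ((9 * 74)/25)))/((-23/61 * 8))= 50325/509864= 0.10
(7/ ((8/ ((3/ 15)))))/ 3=7/ 120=0.06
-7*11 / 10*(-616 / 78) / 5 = 11858 / 975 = 12.16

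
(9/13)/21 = 3/91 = 0.03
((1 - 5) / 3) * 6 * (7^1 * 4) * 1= -224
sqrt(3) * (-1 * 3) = -5.20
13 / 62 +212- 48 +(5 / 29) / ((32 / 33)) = 4729099 / 28768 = 164.39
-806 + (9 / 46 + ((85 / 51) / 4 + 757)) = -13355 / 276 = -48.39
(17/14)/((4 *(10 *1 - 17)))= -17/392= -0.04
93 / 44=2.11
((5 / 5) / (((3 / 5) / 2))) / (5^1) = 2 / 3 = 0.67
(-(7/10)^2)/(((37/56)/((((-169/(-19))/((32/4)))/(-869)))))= 57967/61090700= 0.00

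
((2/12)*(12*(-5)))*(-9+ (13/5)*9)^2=-10368/5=-2073.60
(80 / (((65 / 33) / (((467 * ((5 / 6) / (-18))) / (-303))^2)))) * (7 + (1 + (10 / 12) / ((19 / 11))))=1.75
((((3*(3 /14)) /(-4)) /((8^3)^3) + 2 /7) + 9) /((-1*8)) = -9970459793 /8589934592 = -1.16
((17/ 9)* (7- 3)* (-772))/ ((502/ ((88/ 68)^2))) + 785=29399059/ 38403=765.54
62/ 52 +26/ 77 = 3063/ 2002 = 1.53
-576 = -576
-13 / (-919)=13 / 919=0.01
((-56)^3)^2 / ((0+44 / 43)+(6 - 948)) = -663081058304 / 20231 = -32775495.94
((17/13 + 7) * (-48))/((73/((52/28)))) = -5184/511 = -10.14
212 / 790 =106 / 395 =0.27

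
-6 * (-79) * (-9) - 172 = -4438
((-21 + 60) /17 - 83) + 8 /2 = -1304 /17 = -76.71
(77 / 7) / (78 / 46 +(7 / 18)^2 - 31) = -81972 / 217249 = -0.38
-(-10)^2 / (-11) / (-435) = -20 / 957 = -0.02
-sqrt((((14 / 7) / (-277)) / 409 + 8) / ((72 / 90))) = -sqrt(513411021030) / 226586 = -3.16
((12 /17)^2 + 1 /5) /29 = 1009 /41905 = 0.02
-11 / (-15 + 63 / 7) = 11 / 6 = 1.83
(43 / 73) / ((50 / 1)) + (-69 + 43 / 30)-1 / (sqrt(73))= -369863 / 5475-sqrt(73) / 73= -67.67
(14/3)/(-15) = -14/45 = -0.31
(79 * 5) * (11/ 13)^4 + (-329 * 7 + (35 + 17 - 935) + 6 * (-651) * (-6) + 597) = 21049.49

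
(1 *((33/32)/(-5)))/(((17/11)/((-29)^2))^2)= -2824173033/46240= -61076.41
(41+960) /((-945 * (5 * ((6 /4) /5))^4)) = -2288 /10935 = -0.21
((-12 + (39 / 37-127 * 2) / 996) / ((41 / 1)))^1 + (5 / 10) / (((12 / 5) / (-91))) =-19397557 / 1007288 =-19.26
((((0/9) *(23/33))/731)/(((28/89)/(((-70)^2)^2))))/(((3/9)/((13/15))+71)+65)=0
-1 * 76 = -76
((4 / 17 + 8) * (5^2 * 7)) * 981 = 24034500 / 17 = 1413794.12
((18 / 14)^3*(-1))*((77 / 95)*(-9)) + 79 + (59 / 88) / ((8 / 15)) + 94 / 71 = 97.09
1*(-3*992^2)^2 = 8715437604864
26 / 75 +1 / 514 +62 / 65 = 1.30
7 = 7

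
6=6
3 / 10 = 0.30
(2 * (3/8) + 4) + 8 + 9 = 87/4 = 21.75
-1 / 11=-0.09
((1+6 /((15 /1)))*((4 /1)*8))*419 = 93856 /5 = 18771.20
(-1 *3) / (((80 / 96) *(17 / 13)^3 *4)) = -19773 / 49130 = -0.40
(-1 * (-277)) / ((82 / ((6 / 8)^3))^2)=201933 / 27541504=0.01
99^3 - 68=970231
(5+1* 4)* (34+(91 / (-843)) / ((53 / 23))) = 4550979 / 14893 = 305.58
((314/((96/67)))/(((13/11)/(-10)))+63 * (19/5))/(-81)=2519261/126360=19.94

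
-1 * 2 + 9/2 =5/2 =2.50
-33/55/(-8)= 3/40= 0.08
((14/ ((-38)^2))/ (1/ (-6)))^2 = 441/ 130321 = 0.00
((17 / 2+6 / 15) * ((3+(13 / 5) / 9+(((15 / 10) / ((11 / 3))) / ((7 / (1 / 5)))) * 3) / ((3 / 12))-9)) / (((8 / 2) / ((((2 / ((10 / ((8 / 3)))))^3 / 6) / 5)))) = 8478496 / 175415625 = 0.05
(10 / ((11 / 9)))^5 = 5904900000 / 161051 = 36664.78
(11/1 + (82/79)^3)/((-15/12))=-23899188/2465195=-9.69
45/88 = 0.51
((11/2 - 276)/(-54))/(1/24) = 1082/9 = 120.22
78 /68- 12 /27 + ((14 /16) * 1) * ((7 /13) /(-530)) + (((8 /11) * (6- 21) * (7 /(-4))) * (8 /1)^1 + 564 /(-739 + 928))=101569790851 /649368720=156.41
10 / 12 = 5 / 6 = 0.83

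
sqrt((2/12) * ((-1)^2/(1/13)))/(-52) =-sqrt(78)/312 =-0.03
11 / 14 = 0.79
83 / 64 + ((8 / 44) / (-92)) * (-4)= 21127 / 16192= 1.30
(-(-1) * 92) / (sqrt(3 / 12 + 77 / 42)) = 63.74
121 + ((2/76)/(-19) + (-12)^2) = 191329/722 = 265.00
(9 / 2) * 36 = 162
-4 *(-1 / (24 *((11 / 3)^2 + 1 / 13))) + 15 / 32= 12177 / 25312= 0.48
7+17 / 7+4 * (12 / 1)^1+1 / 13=5233 / 91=57.51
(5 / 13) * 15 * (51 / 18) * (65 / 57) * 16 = 17000 / 57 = 298.25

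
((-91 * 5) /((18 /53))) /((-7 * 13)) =265 /18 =14.72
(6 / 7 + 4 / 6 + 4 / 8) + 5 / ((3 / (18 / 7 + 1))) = 335 / 42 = 7.98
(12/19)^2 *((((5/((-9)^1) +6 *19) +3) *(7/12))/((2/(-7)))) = -94.83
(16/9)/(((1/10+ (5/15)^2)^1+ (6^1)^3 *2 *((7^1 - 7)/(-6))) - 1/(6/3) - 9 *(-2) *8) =80/6467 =0.01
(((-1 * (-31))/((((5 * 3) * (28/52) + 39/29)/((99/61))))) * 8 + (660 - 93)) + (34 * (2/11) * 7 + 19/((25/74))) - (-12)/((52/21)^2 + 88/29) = 25848785666919/36379003100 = 710.54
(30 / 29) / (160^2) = 3 / 74240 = 0.00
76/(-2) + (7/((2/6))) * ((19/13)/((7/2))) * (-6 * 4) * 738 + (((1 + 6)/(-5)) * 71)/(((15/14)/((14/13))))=-155458.53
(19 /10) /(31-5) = 19 /260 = 0.07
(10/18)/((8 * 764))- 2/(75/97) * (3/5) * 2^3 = -85371791/6876000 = -12.42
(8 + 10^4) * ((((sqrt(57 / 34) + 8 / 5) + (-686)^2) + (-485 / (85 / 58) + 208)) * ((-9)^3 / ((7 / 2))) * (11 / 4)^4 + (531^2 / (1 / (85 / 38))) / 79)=-400738269329669218347 / 7144760 - 13352284539 * sqrt(1938) / 3808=-56088570112465.79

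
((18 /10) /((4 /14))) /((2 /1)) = 63 /20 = 3.15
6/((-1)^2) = 6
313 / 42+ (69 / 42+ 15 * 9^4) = 2066906 / 21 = 98424.10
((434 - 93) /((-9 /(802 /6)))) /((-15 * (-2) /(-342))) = 2598079 /45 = 57735.09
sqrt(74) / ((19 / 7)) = 7*sqrt(74) / 19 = 3.17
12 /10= 6 /5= 1.20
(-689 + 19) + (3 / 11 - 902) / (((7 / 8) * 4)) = -10204 / 11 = -927.64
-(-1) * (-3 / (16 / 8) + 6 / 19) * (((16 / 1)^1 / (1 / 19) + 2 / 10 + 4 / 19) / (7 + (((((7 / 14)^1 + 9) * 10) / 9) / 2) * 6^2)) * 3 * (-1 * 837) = 653540481 / 142234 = 4594.83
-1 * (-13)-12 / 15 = 61 / 5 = 12.20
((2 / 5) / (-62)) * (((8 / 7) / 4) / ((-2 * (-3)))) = -1 / 3255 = -0.00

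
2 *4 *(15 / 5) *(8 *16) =3072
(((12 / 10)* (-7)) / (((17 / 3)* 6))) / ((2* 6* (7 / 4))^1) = -1 / 85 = -0.01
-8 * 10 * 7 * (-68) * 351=13366080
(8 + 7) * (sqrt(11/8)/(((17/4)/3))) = 12.42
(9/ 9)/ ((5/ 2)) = 2/ 5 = 0.40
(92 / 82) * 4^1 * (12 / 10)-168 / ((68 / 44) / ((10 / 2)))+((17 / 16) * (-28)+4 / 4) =-7902503 / 13940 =-566.89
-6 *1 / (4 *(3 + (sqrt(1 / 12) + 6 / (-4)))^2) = -54 / (sqrt(3) + 9)^2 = -0.47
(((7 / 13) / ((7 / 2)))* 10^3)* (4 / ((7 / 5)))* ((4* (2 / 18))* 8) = 1280000 / 819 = 1562.88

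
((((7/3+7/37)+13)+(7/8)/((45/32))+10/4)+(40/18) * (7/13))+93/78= 35021/1665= 21.03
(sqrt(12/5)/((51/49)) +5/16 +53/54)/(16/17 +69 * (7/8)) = 0.05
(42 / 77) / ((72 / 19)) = 19 / 132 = 0.14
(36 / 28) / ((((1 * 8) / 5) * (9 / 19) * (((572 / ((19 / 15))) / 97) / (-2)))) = -35017 / 48048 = -0.73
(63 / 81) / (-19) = -0.04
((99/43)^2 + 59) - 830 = -1415778/1849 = -765.70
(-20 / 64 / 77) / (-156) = 5 / 192192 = 0.00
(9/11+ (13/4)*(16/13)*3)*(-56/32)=-987/44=-22.43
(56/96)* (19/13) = 133/156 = 0.85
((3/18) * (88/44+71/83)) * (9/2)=2.14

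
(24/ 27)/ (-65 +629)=2/ 1269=0.00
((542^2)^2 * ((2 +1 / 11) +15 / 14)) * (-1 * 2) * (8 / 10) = -168107116431808 / 385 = -436641860861.84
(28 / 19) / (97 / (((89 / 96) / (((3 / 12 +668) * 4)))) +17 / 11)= 3916 / 743177533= 0.00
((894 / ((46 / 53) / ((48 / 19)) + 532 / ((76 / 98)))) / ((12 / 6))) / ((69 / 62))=11750736 / 20079667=0.59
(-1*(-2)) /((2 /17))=17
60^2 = 3600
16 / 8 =2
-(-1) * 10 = 10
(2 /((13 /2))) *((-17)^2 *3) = 3468 /13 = 266.77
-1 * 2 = -2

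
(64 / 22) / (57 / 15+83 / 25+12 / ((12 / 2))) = 0.32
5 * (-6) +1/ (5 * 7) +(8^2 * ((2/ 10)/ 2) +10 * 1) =-95/ 7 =-13.57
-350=-350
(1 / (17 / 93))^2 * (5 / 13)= 43245 / 3757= 11.51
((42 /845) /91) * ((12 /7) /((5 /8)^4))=294912 /48059375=0.01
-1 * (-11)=11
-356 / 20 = -89 / 5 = -17.80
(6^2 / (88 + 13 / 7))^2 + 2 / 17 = 0.28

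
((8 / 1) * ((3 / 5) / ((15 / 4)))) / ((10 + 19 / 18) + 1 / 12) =1152 / 10025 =0.11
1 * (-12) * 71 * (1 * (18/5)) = -15336/5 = -3067.20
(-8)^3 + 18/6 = -509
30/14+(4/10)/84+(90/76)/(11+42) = 229441/105735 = 2.17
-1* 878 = -878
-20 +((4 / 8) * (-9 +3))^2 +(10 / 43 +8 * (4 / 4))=-119 / 43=-2.77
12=12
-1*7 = -7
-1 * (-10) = 10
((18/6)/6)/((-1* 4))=-1/8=-0.12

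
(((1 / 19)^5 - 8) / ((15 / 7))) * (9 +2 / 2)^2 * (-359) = 995589835660 / 7428297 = 134026.66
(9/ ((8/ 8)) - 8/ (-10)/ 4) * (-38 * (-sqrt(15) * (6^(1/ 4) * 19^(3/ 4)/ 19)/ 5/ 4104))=23 * 2^(1/ 4) * sqrt(5) * 57^(3/ 4)/ 25650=0.05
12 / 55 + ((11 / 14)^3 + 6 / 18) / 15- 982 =-1333460501 / 1358280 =-981.73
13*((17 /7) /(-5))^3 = -63869 /42875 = -1.49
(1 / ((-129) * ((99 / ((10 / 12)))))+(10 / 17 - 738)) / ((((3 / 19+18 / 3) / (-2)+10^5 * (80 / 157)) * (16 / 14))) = -20057946590101 / 1583916959076408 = -0.01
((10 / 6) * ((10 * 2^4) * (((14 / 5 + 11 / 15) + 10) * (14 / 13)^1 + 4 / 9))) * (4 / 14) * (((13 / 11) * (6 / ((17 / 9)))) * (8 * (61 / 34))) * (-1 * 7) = -1372021760 / 3179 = -431589.10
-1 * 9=-9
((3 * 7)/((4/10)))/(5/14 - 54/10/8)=-14700/89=-165.17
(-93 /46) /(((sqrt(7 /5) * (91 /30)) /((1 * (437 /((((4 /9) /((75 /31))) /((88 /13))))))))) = -12696750 * sqrt(35) /8281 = -9070.76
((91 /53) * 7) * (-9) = -5733 /53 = -108.17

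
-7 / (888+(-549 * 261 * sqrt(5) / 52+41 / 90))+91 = 105618321900 * sqrt(5) / 203561659611929+18524145078476219 / 203561659611929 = 91.00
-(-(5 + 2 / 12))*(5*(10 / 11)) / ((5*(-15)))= -31 / 99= -0.31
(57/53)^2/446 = 3249/1252814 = 0.00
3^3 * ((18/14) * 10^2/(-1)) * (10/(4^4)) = -30375/224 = -135.60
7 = 7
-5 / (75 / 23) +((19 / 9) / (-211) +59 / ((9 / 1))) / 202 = -1439384 / 958995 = -1.50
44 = 44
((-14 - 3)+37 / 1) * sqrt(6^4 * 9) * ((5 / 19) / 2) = 284.21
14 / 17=0.82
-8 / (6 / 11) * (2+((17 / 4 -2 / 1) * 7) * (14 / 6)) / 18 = -1705 / 54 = -31.57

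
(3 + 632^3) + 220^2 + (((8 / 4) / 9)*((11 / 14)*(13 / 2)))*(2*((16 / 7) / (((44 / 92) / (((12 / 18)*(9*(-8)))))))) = 37115125993 / 147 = 252483850.29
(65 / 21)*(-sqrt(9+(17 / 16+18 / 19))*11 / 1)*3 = -715*sqrt(63593) / 532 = -338.92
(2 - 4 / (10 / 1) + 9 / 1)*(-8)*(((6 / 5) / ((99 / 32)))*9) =-81408 / 275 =-296.03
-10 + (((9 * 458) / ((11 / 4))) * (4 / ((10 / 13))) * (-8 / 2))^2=2940374391254 / 3025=972024592.15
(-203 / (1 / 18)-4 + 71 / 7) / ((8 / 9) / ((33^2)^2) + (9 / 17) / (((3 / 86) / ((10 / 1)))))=-4633221388455 / 192759600292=-24.04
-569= -569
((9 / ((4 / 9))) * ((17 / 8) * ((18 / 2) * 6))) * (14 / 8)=260253 / 64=4066.45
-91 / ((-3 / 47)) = 4277 / 3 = 1425.67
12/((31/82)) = 984/31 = 31.74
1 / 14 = 0.07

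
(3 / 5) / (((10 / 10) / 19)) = 57 / 5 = 11.40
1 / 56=0.02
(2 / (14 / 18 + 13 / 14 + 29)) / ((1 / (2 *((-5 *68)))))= -171360 / 3869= -44.29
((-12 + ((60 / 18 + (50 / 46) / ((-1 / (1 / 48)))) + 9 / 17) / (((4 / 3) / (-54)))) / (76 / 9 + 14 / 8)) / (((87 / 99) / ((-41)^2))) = -1046473126677 / 33291304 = -31433.83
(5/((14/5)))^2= 625/196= 3.19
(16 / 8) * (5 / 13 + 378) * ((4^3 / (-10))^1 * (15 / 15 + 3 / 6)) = -472224 / 65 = -7264.98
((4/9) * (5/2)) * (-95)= -105.56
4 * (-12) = -48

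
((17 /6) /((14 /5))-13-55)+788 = 60565 /84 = 721.01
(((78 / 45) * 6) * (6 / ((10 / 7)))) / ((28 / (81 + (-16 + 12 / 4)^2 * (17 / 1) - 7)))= 114933 / 25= 4597.32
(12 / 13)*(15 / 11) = 180 / 143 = 1.26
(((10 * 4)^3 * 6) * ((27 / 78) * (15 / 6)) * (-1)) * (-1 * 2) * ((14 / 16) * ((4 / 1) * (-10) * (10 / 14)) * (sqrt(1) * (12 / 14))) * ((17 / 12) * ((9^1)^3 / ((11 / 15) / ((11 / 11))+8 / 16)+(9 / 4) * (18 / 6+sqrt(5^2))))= -41376096000000 / 3367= -12288712800.71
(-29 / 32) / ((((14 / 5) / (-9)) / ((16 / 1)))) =1305 / 28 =46.61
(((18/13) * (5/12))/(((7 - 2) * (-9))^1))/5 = -1/390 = -0.00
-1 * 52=-52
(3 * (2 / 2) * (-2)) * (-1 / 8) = 0.75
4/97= 0.04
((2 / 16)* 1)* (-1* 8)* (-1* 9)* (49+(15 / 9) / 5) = 444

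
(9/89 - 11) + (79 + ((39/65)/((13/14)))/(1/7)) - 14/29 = 12102809/167765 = 72.14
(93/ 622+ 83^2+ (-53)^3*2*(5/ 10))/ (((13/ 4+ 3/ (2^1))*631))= -176632886/ 3728579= -47.37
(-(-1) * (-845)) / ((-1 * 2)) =845 / 2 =422.50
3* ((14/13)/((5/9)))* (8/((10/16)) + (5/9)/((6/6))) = 25242/325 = 77.67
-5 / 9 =-0.56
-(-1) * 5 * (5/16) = 25/16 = 1.56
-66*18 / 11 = -108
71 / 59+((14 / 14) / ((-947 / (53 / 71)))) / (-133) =1.20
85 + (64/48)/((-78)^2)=387856/4563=85.00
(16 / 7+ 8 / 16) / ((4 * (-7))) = -39 / 392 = -0.10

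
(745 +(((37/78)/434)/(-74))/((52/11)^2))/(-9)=-136388353799/1647644544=-82.78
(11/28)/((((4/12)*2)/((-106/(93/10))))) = -2915/434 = -6.72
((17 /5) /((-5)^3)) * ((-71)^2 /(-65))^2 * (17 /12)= -7343975809 /31687500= -231.76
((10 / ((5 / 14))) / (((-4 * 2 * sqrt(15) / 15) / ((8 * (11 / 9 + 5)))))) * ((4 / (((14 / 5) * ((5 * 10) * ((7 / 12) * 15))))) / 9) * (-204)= 49.94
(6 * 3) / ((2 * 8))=9 / 8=1.12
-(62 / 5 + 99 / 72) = -551 / 40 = -13.78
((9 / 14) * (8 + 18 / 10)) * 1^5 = 6.30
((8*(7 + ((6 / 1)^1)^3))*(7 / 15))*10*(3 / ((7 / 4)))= 14272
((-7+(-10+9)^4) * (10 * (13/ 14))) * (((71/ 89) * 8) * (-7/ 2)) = 110760/ 89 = 1244.49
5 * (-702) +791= -2719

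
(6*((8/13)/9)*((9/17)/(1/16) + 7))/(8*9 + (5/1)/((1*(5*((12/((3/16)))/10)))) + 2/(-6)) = 134656/1523795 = 0.09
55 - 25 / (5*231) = 12700 / 231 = 54.98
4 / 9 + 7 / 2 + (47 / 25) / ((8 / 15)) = 2689 / 360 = 7.47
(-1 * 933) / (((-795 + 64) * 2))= 933 / 1462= 0.64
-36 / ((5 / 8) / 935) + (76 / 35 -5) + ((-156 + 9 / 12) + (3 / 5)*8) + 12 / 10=-7561131 / 140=-54008.08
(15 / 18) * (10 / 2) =4.17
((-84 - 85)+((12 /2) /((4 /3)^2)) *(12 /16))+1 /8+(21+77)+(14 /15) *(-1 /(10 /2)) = -164473 /2400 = -68.53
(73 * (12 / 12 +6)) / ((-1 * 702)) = -0.73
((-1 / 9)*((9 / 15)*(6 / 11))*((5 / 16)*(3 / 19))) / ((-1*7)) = 3 / 11704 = 0.00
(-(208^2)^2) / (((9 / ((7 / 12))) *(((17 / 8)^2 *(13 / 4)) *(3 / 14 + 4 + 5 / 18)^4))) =-20302.19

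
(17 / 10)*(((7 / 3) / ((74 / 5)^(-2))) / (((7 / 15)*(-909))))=-46546 / 22725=-2.05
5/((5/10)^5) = 160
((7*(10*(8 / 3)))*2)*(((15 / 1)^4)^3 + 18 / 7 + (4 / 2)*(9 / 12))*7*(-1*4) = -1356281718750042560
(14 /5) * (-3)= -42 /5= -8.40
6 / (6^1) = 1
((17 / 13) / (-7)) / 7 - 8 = -5113 / 637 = -8.03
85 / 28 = 3.04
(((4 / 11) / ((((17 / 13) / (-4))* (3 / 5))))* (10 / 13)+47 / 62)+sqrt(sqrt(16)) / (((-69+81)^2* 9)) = -2503367 / 3756456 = -0.67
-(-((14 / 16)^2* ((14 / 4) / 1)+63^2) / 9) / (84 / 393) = 9513875 / 4608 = 2064.64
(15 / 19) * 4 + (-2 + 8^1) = 174 / 19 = 9.16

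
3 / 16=0.19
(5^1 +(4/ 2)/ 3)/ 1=17/ 3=5.67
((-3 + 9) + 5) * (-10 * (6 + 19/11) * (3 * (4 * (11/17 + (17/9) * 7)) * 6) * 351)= -297928800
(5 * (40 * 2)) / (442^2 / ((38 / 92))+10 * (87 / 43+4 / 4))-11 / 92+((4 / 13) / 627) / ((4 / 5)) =-658213082221 / 5573063113332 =-0.12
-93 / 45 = -31 / 15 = -2.07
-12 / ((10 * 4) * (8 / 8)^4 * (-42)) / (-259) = -1 / 36260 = -0.00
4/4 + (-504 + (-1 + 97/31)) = -15527/31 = -500.87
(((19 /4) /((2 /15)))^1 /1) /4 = 285 /32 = 8.91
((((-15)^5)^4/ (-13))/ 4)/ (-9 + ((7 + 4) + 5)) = -332525673007965087890625/ 364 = -913532068703200790908.31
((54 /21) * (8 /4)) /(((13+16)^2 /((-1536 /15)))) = -18432 /29435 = -0.63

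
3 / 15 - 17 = -84 / 5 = -16.80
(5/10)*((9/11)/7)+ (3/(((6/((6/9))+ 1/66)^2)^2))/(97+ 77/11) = 2095019823447/35845438378750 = 0.06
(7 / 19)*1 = 7 / 19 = 0.37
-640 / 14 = -320 / 7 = -45.71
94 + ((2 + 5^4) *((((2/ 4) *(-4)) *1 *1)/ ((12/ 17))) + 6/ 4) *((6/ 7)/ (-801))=179236/ 1869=95.90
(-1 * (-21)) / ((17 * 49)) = 3 / 119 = 0.03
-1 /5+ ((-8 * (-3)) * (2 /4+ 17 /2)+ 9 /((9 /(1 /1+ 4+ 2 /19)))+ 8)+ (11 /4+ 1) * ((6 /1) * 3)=56317 /190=296.41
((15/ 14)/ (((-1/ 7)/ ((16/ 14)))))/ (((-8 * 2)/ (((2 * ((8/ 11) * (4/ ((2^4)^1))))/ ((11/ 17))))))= 255/ 847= 0.30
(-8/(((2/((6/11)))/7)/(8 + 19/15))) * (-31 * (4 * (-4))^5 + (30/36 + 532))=-759089192036/165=-4600540557.79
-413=-413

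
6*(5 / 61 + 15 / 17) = 6000 / 1037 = 5.79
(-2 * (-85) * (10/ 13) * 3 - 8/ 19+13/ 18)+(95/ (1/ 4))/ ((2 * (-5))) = 1576591/ 4446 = 354.61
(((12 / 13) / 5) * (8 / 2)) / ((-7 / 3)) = -144 / 455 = -0.32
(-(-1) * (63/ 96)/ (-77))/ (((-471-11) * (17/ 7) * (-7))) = -3/ 2884288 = -0.00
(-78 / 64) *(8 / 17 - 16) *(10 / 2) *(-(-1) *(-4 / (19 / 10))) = -64350 / 323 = -199.23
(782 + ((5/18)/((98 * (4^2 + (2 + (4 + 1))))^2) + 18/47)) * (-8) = -6259.06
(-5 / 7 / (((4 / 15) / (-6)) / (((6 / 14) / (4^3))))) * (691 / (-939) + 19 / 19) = 0.03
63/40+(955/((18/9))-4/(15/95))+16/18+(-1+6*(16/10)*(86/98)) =8150651/17640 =462.06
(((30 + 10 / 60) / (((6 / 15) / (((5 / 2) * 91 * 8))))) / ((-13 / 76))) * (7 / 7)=-2407300 / 3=-802433.33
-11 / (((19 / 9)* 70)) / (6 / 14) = -33 / 190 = -0.17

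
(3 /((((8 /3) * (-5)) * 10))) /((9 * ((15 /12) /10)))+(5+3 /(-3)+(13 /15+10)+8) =22.85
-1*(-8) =8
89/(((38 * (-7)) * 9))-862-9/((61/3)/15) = -126856307/146034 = -868.68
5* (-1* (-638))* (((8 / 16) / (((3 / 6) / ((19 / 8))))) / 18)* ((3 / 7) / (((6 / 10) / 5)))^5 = 295947265625 / 1210104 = 244563.50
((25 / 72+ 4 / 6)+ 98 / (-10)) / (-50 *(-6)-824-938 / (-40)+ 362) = 3163 / 49878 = 0.06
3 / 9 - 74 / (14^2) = -13 / 294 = -0.04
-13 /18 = -0.72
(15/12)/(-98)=-5/392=-0.01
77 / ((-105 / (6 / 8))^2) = 11 / 2800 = 0.00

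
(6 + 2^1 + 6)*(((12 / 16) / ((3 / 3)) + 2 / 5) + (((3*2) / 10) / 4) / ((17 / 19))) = 1568 / 85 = 18.45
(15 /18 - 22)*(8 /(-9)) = 508 /27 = 18.81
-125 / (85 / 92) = -2300 / 17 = -135.29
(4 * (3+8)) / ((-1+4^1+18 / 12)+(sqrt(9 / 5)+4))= 7480 / 1409 -528 * sqrt(5) / 1409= 4.47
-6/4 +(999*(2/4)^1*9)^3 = 726815186259/8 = 90851898282.38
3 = 3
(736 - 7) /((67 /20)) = 14580 /67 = 217.61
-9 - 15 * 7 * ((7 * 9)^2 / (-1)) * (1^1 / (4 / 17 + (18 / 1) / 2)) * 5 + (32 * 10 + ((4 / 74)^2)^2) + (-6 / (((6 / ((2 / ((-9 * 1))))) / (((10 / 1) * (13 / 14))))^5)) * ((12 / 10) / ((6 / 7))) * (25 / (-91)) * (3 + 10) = 5344190389876508292720022 / 23653440230776584291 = 225937.13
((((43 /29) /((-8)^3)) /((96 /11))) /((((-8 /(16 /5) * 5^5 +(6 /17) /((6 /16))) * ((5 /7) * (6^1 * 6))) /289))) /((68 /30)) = 0.00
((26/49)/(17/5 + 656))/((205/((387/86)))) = 39/2207891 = 0.00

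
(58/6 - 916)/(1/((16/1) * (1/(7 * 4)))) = -517.90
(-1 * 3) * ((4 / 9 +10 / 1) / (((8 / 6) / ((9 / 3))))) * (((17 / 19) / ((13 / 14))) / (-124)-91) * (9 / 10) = 1768596417 / 306280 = 5774.44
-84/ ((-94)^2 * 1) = -21/ 2209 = -0.01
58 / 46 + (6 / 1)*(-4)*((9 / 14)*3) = -7249 / 161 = -45.02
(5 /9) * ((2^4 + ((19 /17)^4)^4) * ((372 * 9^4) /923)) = 1446815754503147984475409380 /44914280101240519607963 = 32212.82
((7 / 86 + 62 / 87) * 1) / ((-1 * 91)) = -0.01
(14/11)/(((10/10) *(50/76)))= 532/275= 1.93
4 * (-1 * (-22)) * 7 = 616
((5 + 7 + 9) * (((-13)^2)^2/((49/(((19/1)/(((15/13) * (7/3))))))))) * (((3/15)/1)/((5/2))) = 42327402/6125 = 6910.60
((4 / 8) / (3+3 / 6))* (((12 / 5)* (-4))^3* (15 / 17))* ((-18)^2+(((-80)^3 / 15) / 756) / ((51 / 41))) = -34076704768 / 1062075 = -32085.03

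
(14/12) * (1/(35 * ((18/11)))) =0.02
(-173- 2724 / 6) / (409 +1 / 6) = -3762 / 2455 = -1.53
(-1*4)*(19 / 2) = -38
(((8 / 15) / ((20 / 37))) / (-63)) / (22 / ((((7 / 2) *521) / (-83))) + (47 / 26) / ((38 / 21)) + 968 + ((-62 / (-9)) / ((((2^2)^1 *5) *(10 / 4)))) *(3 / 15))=-0.00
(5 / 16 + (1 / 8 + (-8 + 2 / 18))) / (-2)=1073 / 288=3.73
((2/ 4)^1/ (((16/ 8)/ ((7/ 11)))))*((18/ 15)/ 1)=21/ 110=0.19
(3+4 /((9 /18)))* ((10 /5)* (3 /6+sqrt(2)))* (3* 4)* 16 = 2112+4224* sqrt(2) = 8085.64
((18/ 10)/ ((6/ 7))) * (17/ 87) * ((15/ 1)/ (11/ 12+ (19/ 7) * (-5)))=-14994/ 30827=-0.49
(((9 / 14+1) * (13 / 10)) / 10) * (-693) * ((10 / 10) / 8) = -29601 / 1600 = -18.50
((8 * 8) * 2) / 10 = 64 / 5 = 12.80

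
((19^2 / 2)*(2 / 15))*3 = 361 / 5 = 72.20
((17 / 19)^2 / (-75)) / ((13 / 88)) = -25432 / 351975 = -0.07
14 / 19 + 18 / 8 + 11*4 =3571 / 76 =46.99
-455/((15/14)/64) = -81536/3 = -27178.67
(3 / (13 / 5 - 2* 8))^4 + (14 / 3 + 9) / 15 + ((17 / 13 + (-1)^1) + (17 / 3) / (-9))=20925105989 / 35365217355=0.59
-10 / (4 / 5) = -25 / 2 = -12.50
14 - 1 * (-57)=71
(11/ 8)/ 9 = 11/ 72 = 0.15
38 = 38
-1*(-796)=796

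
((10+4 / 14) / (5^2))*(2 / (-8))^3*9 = -81 / 1400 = -0.06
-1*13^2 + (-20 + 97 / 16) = -2927 / 16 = -182.94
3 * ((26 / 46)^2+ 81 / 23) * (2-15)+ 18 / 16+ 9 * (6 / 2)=-514959 / 4232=-121.68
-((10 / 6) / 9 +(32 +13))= -1220 / 27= -45.19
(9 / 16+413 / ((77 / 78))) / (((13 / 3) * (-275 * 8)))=-221193 / 5033600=-0.04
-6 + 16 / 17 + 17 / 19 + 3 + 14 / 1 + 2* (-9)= -1668 / 323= -5.16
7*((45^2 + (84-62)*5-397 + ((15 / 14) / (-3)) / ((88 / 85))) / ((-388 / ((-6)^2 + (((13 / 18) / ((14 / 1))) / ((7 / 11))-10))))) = -32830457179 / 40153344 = -817.63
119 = 119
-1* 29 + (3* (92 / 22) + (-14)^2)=1975 / 11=179.55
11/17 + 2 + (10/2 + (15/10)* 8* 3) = 742/17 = 43.65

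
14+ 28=42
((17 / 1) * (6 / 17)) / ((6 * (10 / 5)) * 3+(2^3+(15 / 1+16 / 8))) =6 / 61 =0.10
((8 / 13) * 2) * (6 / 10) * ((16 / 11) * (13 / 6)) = 128 / 55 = 2.33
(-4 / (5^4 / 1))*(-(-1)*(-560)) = 448 / 125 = 3.58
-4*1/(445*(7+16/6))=-12/12905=-0.00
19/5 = 3.80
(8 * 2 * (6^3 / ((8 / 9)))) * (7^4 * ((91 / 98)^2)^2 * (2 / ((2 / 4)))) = 27761292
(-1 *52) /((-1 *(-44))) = -13 /11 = -1.18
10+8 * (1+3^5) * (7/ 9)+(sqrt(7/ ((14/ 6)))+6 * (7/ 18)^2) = sqrt(3)+82573/ 54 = 1530.86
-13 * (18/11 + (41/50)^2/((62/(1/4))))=-145320383/6820000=-21.31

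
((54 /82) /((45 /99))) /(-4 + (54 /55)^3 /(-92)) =-227301525 /629180506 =-0.36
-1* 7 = -7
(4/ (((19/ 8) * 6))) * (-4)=-64/ 57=-1.12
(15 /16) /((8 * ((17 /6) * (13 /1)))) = 45 /14144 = 0.00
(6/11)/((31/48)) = 288/341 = 0.84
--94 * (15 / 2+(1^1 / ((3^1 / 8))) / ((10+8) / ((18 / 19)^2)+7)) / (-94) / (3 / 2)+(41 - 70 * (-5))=187950 / 487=385.93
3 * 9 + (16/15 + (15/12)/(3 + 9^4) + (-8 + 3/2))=21.57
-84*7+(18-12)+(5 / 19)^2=-210077 / 361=-581.93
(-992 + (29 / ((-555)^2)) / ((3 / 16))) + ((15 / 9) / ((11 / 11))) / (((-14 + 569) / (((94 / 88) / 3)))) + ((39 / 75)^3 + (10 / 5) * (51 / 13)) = -36119439744437 / 36706312500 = -984.01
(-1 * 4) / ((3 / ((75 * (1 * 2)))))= -200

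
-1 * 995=-995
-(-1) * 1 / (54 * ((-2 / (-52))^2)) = 338 / 27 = 12.52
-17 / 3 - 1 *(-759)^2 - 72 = -1728476 / 3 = -576158.67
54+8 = 62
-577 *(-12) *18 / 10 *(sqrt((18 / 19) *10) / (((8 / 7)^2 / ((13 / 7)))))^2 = 1161087291 / 4864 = 238710.38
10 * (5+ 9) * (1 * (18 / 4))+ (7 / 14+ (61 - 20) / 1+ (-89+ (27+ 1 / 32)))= 19505 / 32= 609.53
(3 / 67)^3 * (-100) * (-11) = 29700 / 300763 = 0.10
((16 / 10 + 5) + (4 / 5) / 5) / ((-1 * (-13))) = 13 / 25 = 0.52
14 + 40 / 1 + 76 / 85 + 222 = 23536 / 85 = 276.89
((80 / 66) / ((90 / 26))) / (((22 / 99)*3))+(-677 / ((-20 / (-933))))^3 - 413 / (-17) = -424126152973359126443 / 13464000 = -31500754082988.65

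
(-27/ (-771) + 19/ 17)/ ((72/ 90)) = 6295/ 4369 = 1.44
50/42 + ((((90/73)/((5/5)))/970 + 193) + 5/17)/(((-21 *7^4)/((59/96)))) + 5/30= 789400053451/582674756832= 1.35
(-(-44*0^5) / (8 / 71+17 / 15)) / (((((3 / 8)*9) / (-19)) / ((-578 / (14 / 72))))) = 0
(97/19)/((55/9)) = 873/1045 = 0.84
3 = 3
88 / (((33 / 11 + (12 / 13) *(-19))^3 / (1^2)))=-193336 / 6751269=-0.03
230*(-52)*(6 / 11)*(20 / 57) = -478400 / 209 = -2289.00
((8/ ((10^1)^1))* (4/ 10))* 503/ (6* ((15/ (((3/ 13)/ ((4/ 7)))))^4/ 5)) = 1207703/ 17136600000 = 0.00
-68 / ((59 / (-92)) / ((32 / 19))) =200192 / 1121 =178.58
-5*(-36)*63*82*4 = 3719520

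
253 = 253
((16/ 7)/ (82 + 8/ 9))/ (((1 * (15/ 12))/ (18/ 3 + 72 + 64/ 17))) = 80064/ 44387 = 1.80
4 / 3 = 1.33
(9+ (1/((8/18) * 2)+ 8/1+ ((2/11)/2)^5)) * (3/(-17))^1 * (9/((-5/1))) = 630514881/109514680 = 5.76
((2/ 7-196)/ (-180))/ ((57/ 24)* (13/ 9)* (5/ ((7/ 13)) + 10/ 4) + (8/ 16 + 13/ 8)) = 1096/ 42897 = 0.03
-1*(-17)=17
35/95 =7/19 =0.37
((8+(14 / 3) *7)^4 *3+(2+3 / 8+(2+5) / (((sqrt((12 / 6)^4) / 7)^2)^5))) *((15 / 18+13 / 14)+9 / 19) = 51813630809205619 / 2824077312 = 18347100.69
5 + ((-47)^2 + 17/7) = 15515/7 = 2216.43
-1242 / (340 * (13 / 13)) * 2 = -621 / 85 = -7.31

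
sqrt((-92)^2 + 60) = 2 * sqrt(2131) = 92.33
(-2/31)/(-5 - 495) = 1/7750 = 0.00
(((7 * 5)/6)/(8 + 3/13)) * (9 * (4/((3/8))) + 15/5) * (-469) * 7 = -49294245/214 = -230346.94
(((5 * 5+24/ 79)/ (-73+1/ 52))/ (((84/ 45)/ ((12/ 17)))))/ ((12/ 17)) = -25987/ 139909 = -0.19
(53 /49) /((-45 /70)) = -106 /63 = -1.68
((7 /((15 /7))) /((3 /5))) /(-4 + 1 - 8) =-49 /99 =-0.49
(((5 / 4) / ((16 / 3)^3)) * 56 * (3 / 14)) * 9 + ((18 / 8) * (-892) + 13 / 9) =-73899995 / 36864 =-2004.67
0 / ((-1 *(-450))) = 0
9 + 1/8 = 73/8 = 9.12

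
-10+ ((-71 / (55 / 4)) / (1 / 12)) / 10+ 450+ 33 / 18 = 435.64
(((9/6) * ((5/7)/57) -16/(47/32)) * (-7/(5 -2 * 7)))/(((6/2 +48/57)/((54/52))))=-407871/178412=-2.29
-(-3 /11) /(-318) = -1 /1166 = -0.00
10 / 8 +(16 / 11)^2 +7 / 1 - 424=-200199 / 484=-413.63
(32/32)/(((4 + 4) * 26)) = 0.00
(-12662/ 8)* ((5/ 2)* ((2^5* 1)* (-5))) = 633100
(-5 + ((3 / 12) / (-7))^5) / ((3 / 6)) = -86051841 / 8605184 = -10.00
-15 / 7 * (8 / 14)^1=-60 / 49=-1.22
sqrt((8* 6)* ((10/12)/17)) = 2* sqrt(170)/17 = 1.53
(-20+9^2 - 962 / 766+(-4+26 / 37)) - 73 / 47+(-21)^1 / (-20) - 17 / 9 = 6480443153 / 119886660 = 54.05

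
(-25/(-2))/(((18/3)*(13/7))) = 175/156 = 1.12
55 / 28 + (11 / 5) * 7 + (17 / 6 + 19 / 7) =22.91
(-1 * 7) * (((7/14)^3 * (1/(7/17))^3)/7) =-1.79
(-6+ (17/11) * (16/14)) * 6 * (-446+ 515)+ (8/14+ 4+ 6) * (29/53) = -1018498/583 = -1746.99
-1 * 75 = -75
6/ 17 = 0.35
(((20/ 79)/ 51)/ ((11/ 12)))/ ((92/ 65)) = 1300/ 339779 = 0.00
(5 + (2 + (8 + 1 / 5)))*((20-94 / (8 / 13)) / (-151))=10089 / 755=13.36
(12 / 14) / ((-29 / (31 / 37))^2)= 5766 / 8059303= 0.00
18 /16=1.12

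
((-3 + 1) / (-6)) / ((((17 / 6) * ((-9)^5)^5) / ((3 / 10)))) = -0.00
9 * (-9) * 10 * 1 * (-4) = 3240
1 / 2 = 0.50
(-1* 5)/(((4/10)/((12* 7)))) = -1050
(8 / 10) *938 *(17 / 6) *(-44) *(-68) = 95420864 / 15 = 6361390.93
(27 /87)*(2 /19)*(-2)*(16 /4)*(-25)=3600 /551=6.53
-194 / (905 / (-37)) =7178 / 905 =7.93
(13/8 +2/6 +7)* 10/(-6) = -1075/72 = -14.93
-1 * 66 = -66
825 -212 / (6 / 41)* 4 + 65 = -4904.67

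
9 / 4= 2.25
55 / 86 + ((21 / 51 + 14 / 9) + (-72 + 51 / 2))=-288773 / 6579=-43.89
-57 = -57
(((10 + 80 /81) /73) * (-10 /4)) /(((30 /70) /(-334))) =5202050 /17739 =293.25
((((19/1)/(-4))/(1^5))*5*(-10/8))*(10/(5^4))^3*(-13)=-247/156250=-0.00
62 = 62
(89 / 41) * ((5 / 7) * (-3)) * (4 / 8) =-1335 / 574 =-2.33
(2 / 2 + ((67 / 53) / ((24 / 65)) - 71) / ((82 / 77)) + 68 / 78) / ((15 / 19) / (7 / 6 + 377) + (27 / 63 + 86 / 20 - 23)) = 125999280474305 / 37378626397944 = 3.37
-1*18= -18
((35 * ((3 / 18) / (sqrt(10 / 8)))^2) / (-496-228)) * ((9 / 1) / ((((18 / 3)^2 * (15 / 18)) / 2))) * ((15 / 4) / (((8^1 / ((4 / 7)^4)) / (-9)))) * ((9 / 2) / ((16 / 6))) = 243 / 496664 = 0.00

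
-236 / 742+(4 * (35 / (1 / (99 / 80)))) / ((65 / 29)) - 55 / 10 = 6894777 / 96460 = 71.48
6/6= 1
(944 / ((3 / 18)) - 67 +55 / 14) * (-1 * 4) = -156826 / 7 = -22403.71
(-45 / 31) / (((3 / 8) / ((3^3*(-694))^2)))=-1359145718.71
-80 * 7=-560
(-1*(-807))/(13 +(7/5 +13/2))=8070/209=38.61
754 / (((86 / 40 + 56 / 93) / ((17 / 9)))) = 7947160 / 15357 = 517.49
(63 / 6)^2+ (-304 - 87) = -1123 / 4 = -280.75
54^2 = 2916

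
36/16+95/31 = 659/124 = 5.31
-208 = -208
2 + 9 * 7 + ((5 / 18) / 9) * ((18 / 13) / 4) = 30425 / 468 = 65.01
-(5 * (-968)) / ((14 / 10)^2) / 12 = 30250 / 147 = 205.78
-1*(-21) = 21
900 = 900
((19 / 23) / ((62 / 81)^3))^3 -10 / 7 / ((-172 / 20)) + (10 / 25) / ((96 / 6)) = 1596769636939598823033243 / 247882126672624898961920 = 6.44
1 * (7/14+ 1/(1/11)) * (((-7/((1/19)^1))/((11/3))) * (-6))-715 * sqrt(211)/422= 27531/11-715 * sqrt(211)/422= 2478.21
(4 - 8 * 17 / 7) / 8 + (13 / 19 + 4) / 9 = -3371 / 2394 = -1.41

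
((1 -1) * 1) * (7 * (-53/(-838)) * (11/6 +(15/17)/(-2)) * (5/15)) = 0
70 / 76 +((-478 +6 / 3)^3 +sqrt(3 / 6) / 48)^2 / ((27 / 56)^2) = 49900381706963123046319 / 997272 - 21138634496*sqrt(2) / 2187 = 50036882308268166.73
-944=-944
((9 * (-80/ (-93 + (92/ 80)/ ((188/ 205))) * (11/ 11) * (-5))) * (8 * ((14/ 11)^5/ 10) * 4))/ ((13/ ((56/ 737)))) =-260914686197760/ 106458243331583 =-2.45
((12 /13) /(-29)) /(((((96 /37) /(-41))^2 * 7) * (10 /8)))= -2301289 /2533440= -0.91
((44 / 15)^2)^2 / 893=3748096 / 45208125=0.08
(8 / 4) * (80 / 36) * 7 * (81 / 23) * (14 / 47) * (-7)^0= 35280 / 1081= 32.64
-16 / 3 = -5.33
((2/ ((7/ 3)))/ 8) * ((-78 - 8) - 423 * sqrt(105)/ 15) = -423 * sqrt(105)/ 140 - 129/ 14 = -40.17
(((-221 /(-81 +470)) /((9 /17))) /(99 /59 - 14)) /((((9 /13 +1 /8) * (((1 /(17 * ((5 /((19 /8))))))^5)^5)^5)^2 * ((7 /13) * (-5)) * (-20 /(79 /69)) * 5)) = 913588553721686074097316979533162875404692582946563236145542196154546925167040127318854321251699470318487246407728895968414175965538492627185687128735056522634769333986270267616524349673035622071946895907256928112171121525182641709367419643429813123454263529723067190178205693584706076488852069088620228106322284239509400832180137263541015685104652391806120937200331167479627328047210327635821970038273532735323546497727861231295325053619659285263093786457169885711564800000000000000000000000000000000000000000000000000000000000000000000000000000000000000000000000000000000000000000000000000000000000000000000000000000000000000000000000000000000000000000000000000000000000000000000000000000000000000000000000000000 /59989313300375932011767714754373149256554136199267000321749521677192591648525401626755395285466954519970043626521923715940910262009251257750880600318647860442733421701031018378228369330072612636338597709151997648526273898763870589948658774718390758441099443196640468046320378737027130642823059041928692128856043213677501222589641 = 15229188391392387128187900000000000000000000000000000000000000000000000000000000000000000000000000000000000000000000000000000000000000000000000000000000000000000000000000000000000000000000000000000000000000000000000000000000000000000000000000000000000000000000000000000000000000000000000000000000000000000000000000000000000000000000000000000000000000000000000000000000000000000000000000.00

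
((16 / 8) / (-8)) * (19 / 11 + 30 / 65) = -313 / 572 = -0.55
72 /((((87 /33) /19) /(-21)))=-316008 /29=-10896.83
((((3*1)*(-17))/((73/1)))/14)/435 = -17/148190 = -0.00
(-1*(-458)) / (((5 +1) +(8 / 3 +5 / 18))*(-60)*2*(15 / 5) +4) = -229 / 1608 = -0.14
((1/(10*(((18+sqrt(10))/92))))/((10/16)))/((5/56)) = 185472/19625 - 10304*sqrt(10)/19625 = 7.79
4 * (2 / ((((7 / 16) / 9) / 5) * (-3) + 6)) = 1920 / 1433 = 1.34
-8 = -8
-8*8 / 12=-16 / 3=-5.33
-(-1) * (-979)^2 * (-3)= -2875323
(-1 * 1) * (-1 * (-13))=-13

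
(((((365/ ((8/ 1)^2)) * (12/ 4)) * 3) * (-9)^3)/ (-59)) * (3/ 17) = 7184295/ 64192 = 111.92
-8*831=-6648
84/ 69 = 28/ 23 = 1.22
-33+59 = 26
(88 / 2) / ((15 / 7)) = 308 / 15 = 20.53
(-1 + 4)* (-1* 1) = -3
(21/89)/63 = 1/267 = 0.00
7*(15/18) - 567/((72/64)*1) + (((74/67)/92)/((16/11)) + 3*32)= -59493707/147936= -402.16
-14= -14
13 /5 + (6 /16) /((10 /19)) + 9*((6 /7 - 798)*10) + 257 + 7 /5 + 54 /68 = -680492937 /9520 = -71480.35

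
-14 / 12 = -7 / 6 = -1.17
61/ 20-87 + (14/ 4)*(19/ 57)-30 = -6767/ 60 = -112.78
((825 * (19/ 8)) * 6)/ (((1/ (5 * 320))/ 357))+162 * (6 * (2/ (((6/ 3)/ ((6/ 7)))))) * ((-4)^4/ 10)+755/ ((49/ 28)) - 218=235031703966/ 35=6715191541.89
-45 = -45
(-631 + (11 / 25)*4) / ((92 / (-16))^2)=-251696 / 13225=-19.03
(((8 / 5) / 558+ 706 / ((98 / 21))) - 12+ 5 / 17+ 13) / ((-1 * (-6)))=25329491 / 996030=25.43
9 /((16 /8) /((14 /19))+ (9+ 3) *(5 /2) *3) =63 /649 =0.10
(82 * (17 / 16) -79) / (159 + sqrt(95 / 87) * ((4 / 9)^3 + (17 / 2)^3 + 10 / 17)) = -1104771901488840 / 331340590664632463 + 49101055403985 * sqrt(8265) / 331340590664632463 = 0.01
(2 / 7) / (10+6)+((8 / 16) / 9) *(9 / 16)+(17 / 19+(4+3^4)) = 85.94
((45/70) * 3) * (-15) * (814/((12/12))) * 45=-7417575/7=-1059653.57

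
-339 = -339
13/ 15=0.87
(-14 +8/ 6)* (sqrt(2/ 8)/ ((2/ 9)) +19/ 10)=-1577/ 30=-52.57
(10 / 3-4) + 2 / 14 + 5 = 94 / 21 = 4.48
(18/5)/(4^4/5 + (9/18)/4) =144/2053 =0.07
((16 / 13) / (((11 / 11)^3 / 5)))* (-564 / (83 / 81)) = -3654720 / 1079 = -3387.14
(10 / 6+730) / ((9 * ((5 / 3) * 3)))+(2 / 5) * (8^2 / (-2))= 467 / 135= 3.46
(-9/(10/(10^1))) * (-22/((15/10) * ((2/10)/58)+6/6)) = 10440/53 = 196.98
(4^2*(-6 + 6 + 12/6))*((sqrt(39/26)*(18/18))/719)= 16*sqrt(6)/719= 0.05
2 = 2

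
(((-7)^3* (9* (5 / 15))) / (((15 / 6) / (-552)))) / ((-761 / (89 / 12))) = -2214.31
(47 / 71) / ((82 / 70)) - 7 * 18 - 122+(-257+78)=-426.43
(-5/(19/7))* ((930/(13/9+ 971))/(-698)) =0.00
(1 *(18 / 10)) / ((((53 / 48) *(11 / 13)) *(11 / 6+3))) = 33696 / 84535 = 0.40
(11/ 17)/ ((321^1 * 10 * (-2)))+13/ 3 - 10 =-206157/ 36380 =-5.67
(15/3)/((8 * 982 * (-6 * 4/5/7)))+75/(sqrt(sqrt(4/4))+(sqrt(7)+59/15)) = 15695605325/735510144 - 16875 * sqrt(7)/3901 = 9.89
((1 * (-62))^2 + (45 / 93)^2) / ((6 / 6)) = 3844.23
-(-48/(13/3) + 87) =-987/13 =-75.92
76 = 76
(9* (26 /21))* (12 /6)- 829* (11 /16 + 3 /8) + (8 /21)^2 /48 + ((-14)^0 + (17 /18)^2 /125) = -6806966981 /7938000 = -857.52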